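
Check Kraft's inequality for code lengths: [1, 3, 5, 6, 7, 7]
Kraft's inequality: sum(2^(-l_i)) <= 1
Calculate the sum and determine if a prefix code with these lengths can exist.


Sum = 2^(-1) + 2^(-3) + 2^(-5) + 2^(-6) + 2^(-7) + 2^(-7)
    = 0.5 + 0.125 + 0.03125 + 0.015625 + 0.0078125 + 0.0078125
    = 88/128 = 0.6875
Since 0.6875 <= 1, Kraft's inequality IS satisfied.
A prefix code with these lengths CAN exist.

Kraft sum = 0.6875. Satisfied.


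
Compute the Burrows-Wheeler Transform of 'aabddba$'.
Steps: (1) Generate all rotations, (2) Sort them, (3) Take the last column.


Rotations (sorted):
  0: $aabddba -> last char: a
  1: a$aabddb -> last char: b
  2: aabddba$ -> last char: $
  3: abddba$a -> last char: a
  4: ba$aabdd -> last char: d
  5: bddba$aa -> last char: a
  6: dba$aabd -> last char: d
  7: ddba$aab -> last char: b


BWT = ab$adadb


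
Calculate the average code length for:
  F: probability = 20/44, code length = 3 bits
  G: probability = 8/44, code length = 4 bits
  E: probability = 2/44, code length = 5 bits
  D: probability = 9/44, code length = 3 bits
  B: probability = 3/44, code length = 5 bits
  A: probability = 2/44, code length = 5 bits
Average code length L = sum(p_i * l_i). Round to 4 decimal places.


Weighted contributions p_i * l_i:
  F: (20/44) * 3 = 60/44
  G: (8/44) * 4 = 32/44
  E: (2/44) * 5 = 10/44
  D: (9/44) * 3 = 27/44
  B: (3/44) * 5 = 15/44
  A: (2/44) * 5 = 10/44
Sum = (60 + 32 + 10 + 27 + 15 + 10)/44 = 154/44

L = 154/44 = 3.5000 bits/symbol


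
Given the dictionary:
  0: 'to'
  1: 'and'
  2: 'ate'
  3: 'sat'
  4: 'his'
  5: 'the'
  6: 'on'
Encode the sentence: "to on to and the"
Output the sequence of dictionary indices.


Look up each word in the dictionary:
  'to' -> 0
  'on' -> 6
  'to' -> 0
  'and' -> 1
  'the' -> 5

Encoded: [0, 6, 0, 1, 5]


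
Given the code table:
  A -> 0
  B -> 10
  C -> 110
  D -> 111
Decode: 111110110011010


Decoding:
111 -> D
110 -> C
110 -> C
0 -> A
110 -> C
10 -> B


Result: DCCACB


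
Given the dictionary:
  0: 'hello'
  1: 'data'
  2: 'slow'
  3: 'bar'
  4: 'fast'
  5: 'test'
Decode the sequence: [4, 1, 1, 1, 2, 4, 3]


Look up each index in the dictionary:
  4 -> 'fast'
  1 -> 'data'
  1 -> 'data'
  1 -> 'data'
  2 -> 'slow'
  4 -> 'fast'
  3 -> 'bar'

Decoded: "fast data data data slow fast bar"


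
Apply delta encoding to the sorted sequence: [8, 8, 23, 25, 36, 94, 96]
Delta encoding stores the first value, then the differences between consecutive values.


First value: 8
Deltas:
  8 - 8 = 0
  23 - 8 = 15
  25 - 23 = 2
  36 - 25 = 11
  94 - 36 = 58
  96 - 94 = 2


Delta encoded: [8, 0, 15, 2, 11, 58, 2]


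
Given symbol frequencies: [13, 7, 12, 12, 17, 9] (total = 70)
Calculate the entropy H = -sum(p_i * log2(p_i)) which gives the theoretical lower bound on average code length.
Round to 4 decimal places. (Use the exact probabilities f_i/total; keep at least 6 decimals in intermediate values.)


Per-symbol terms -p_i * log2(p_i) with p_i = f_i/70:
  p = 13/70 = 0.185714: log2(p) = -2.428843, -p*log2(p) = 0.451071
  p = 7/70 = 0.100000: log2(p) = -3.321928, -p*log2(p) = 0.332193
  p = 12/70 = 0.171429: log2(p) = -2.544321, -p*log2(p) = 0.436169
  p = 12/70 = 0.171429: log2(p) = -2.544321, -p*log2(p) = 0.436169
  p = 17/70 = 0.242857: log2(p) = -2.041820, -p*log2(p) = 0.495871
  p = 9/70 = 0.128571: log2(p) = -2.959358, -p*log2(p) = 0.380489
H = 0.451071 + 0.332193 + 0.436169 + 0.436169 + 0.495871 + 0.380489 = 2.531962

H = 2.532 bits/symbol


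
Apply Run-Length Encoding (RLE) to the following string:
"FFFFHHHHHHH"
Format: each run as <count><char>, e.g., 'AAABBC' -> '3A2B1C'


Scanning runs left to right:
  i=0: run of 'F' x 4 -> '4F'
  i=4: run of 'H' x 7 -> '7H'

RLE = 4F7H


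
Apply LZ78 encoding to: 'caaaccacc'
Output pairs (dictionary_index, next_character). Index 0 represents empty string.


LZ78 encoding steps:
Dictionary: {0: ''}
Step 1: w='' (idx 0), next='c' -> output (0, 'c'), add 'c' as idx 1
Step 2: w='' (idx 0), next='a' -> output (0, 'a'), add 'a' as idx 2
Step 3: w='a' (idx 2), next='a' -> output (2, 'a'), add 'aa' as idx 3
Step 4: w='c' (idx 1), next='c' -> output (1, 'c'), add 'cc' as idx 4
Step 5: w='a' (idx 2), next='c' -> output (2, 'c'), add 'ac' as idx 5
Step 6: w='c' (idx 1), end of input -> output (1, '')


Encoded: [(0, 'c'), (0, 'a'), (2, 'a'), (1, 'c'), (2, 'c'), (1, '')]


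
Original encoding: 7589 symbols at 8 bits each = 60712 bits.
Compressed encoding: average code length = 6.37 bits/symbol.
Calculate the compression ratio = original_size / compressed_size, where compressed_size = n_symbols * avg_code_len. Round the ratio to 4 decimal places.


original_size = n_symbols * orig_bits = 7589 * 8 = 60712 bits
compressed_size = n_symbols * avg_code_len = 7589 * 6.37 = 48341.93 bits
ratio = original_size / compressed_size = 60712 / 48341.93 = 1.2559

Compression ratio = 1.2559


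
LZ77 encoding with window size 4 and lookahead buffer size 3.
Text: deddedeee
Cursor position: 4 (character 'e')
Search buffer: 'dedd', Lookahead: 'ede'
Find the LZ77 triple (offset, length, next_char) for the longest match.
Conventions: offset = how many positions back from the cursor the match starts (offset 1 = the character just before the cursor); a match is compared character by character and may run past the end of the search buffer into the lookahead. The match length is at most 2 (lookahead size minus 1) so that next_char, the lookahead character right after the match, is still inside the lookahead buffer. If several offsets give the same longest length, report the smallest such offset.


Try each offset into the search buffer:
  offset=1 (pos 3, char 'd'): match length 0
  offset=2 (pos 2, char 'd'): match length 0
  offset=3 (pos 1, char 'e'): match length 2
  offset=4 (pos 0, char 'd'): match length 0
Longest match has length 2 at offset 3.
next_char = character at position 4 + 2 = 6 -> 'e'

Best match: offset=3, length=2 (matching 'ed' starting at position 1)
LZ77 triple: (3, 2, 'e')


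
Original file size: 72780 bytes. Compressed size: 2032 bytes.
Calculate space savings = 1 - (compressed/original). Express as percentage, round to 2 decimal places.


ratio = compressed/original = 2032/72780 = 0.02792
savings = 1 - ratio = 1 - 0.02792 = 0.97208
as a percentage: 0.97208 * 100 = 97.21%

Space savings = 1 - 2032/72780 = 97.21%


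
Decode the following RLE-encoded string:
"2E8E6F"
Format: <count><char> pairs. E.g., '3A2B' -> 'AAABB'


Expanding each <count><char> pair:
  2E -> 'EE'
  8E -> 'EEEEEEEE'
  6F -> 'FFFFFF'

Decoded = EEEEEEEEEEFFFFFF


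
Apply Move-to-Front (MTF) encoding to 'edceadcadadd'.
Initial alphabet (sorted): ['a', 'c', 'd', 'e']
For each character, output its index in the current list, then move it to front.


MTF encoding:
'e': index 3 in ['a', 'c', 'd', 'e'] -> ['e', 'a', 'c', 'd']
'd': index 3 in ['e', 'a', 'c', 'd'] -> ['d', 'e', 'a', 'c']
'c': index 3 in ['d', 'e', 'a', 'c'] -> ['c', 'd', 'e', 'a']
'e': index 2 in ['c', 'd', 'e', 'a'] -> ['e', 'c', 'd', 'a']
'a': index 3 in ['e', 'c', 'd', 'a'] -> ['a', 'e', 'c', 'd']
'd': index 3 in ['a', 'e', 'c', 'd'] -> ['d', 'a', 'e', 'c']
'c': index 3 in ['d', 'a', 'e', 'c'] -> ['c', 'd', 'a', 'e']
'a': index 2 in ['c', 'd', 'a', 'e'] -> ['a', 'c', 'd', 'e']
'd': index 2 in ['a', 'c', 'd', 'e'] -> ['d', 'a', 'c', 'e']
'a': index 1 in ['d', 'a', 'c', 'e'] -> ['a', 'd', 'c', 'e']
'd': index 1 in ['a', 'd', 'c', 'e'] -> ['d', 'a', 'c', 'e']
'd': index 0 in ['d', 'a', 'c', 'e'] -> ['d', 'a', 'c', 'e']


Output: [3, 3, 3, 2, 3, 3, 3, 2, 2, 1, 1, 0]


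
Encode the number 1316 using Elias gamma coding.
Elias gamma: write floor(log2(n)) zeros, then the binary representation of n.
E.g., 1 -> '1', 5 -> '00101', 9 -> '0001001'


num_bits = floor(log2(1316)) + 1 = 11
leading_zeros = num_bits - 1 = 10
binary(1316) = 10100100100

Elias gamma(1316) = '0000000000' + '10100100100' = 000000000010100100100 (21 bits)


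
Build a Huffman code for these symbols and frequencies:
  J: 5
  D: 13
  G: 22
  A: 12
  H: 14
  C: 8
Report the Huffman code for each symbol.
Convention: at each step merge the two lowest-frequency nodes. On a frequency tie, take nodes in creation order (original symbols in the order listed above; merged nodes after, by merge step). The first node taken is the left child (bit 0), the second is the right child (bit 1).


Huffman tree construction:
Step 1: Merge J(5) + C(8) = 13
Step 2: Merge A(12) + D(13) = 25
Step 3: Merge (J+C)(13) + H(14) = 27
Step 4: Merge G(22) + (A+D)(25) = 47
Step 5: Merge ((J+C)+H)(27) + (G+(A+D))(47) = 74
Read each symbol's code off the tree from the root (left child = 0, right child = 1).

Codes:
  J: 000 (length 3)
  D: 111 (length 3)
  G: 10 (length 2)
  A: 110 (length 3)
  H: 01 (length 2)
  C: 001 (length 3)
Average code length: 186/74 = 2.5135 bits/symbol


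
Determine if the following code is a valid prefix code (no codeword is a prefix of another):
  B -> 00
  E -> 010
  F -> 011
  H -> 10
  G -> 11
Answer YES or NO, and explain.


Checking each pair (does one codeword prefix another?):
  B='00' vs E='010': no prefix
  B='00' vs F='011': no prefix
  B='00' vs H='10': no prefix
  B='00' vs G='11': no prefix
  E='010' vs B='00': no prefix
  E='010' vs F='011': no prefix
  E='010' vs H='10': no prefix
  E='010' vs G='11': no prefix
  F='011' vs B='00': no prefix
  F='011' vs E='010': no prefix
  F='011' vs H='10': no prefix
  F='011' vs G='11': no prefix
  H='10' vs B='00': no prefix
  H='10' vs E='010': no prefix
  H='10' vs F='011': no prefix
  H='10' vs G='11': no prefix
  G='11' vs B='00': no prefix
  G='11' vs E='010': no prefix
  G='11' vs F='011': no prefix
  G='11' vs H='10': no prefix
No violation found over all pairs.

YES -- this is a valid prefix code. No codeword is a prefix of any other codeword.


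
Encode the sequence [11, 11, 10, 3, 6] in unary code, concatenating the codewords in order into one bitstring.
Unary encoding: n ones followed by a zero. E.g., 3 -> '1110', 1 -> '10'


Encode each number as n ones followed by a terminating 0:
  11 -> 111111111110 (12 bits)
  11 -> 111111111110 (12 bits)
  10 -> 11111111110 (11 bits)
  3 -> 1110 (4 bits)
  6 -> 1111110 (7 bits)
Total length = 12 + 12 + 11 + 4 + 7 = 46 bits.

Unary([11, 11, 10, 3, 6]) = 1111111111101111111111101111111111011101111110 (46 bits)


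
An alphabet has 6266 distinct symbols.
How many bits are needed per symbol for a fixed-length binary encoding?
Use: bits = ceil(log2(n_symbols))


log2(6266) = 12.6133
Bracket: 2^12 = 4096 < 6266 <= 2^13 = 8192
So ceil(log2(6266)) = 13

bits = ceil(log2(6266)) = ceil(12.6133) = 13 bits


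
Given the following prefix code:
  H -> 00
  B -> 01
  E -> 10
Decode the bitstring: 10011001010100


Decoding step by step:
Bits 10 -> E
Bits 01 -> B
Bits 10 -> E
Bits 01 -> B
Bits 01 -> B
Bits 01 -> B
Bits 00 -> H


Decoded message: EBEBBBH


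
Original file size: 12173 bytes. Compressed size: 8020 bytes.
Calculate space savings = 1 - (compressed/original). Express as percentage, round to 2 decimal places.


ratio = compressed/original = 8020/12173 = 0.658835
savings = 1 - ratio = 1 - 0.658835 = 0.341165
as a percentage: 0.341165 * 100 = 34.12%

Space savings = 1 - 8020/12173 = 34.12%


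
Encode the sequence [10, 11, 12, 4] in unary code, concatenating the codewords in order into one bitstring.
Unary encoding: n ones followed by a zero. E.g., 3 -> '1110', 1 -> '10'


Encode each number as n ones followed by a terminating 0:
  10 -> 11111111110 (11 bits)
  11 -> 111111111110 (12 bits)
  12 -> 1111111111110 (13 bits)
  4 -> 11110 (5 bits)
Total length = 11 + 12 + 13 + 5 = 41 bits.

Unary([10, 11, 12, 4]) = 11111111110111111111110111111111111011110 (41 bits)


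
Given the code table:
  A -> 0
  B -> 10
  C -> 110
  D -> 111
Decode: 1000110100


Decoding:
10 -> B
0 -> A
0 -> A
110 -> C
10 -> B
0 -> A


Result: BAACBA


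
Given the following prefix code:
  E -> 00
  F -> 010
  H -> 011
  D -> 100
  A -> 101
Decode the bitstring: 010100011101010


Decoding step by step:
Bits 010 -> F
Bits 100 -> D
Bits 011 -> H
Bits 101 -> A
Bits 010 -> F


Decoded message: FDHAF


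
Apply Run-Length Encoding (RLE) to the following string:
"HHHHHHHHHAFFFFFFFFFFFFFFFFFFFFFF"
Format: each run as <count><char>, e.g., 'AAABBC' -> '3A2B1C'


Scanning runs left to right:
  i=0: run of 'H' x 9 -> '9H'
  i=9: run of 'A' x 1 -> '1A'
  i=10: run of 'F' x 22 -> '22F'

RLE = 9H1A22F


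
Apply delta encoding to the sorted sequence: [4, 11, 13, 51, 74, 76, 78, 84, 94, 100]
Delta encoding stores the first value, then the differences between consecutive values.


First value: 4
Deltas:
  11 - 4 = 7
  13 - 11 = 2
  51 - 13 = 38
  74 - 51 = 23
  76 - 74 = 2
  78 - 76 = 2
  84 - 78 = 6
  94 - 84 = 10
  100 - 94 = 6


Delta encoded: [4, 7, 2, 38, 23, 2, 2, 6, 10, 6]


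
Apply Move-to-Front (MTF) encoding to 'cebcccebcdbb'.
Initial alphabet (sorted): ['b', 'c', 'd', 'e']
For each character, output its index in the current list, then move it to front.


MTF encoding:
'c': index 1 in ['b', 'c', 'd', 'e'] -> ['c', 'b', 'd', 'e']
'e': index 3 in ['c', 'b', 'd', 'e'] -> ['e', 'c', 'b', 'd']
'b': index 2 in ['e', 'c', 'b', 'd'] -> ['b', 'e', 'c', 'd']
'c': index 2 in ['b', 'e', 'c', 'd'] -> ['c', 'b', 'e', 'd']
'c': index 0 in ['c', 'b', 'e', 'd'] -> ['c', 'b', 'e', 'd']
'c': index 0 in ['c', 'b', 'e', 'd'] -> ['c', 'b', 'e', 'd']
'e': index 2 in ['c', 'b', 'e', 'd'] -> ['e', 'c', 'b', 'd']
'b': index 2 in ['e', 'c', 'b', 'd'] -> ['b', 'e', 'c', 'd']
'c': index 2 in ['b', 'e', 'c', 'd'] -> ['c', 'b', 'e', 'd']
'd': index 3 in ['c', 'b', 'e', 'd'] -> ['d', 'c', 'b', 'e']
'b': index 2 in ['d', 'c', 'b', 'e'] -> ['b', 'd', 'c', 'e']
'b': index 0 in ['b', 'd', 'c', 'e'] -> ['b', 'd', 'c', 'e']


Output: [1, 3, 2, 2, 0, 0, 2, 2, 2, 3, 2, 0]


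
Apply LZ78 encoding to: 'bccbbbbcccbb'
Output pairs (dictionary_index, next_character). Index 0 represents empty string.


LZ78 encoding steps:
Dictionary: {0: ''}
Step 1: w='' (idx 0), next='b' -> output (0, 'b'), add 'b' as idx 1
Step 2: w='' (idx 0), next='c' -> output (0, 'c'), add 'c' as idx 2
Step 3: w='c' (idx 2), next='b' -> output (2, 'b'), add 'cb' as idx 3
Step 4: w='b' (idx 1), next='b' -> output (1, 'b'), add 'bb' as idx 4
Step 5: w='b' (idx 1), next='c' -> output (1, 'c'), add 'bc' as idx 5
Step 6: w='c' (idx 2), next='c' -> output (2, 'c'), add 'cc' as idx 6
Step 7: w='bb' (idx 4), end of input -> output (4, '')


Encoded: [(0, 'b'), (0, 'c'), (2, 'b'), (1, 'b'), (1, 'c'), (2, 'c'), (4, '')]


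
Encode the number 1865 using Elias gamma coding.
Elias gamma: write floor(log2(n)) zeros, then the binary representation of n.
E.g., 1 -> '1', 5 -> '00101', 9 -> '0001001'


num_bits = floor(log2(1865)) + 1 = 11
leading_zeros = num_bits - 1 = 10
binary(1865) = 11101001001

Elias gamma(1865) = '0000000000' + '11101001001' = 000000000011101001001 (21 bits)


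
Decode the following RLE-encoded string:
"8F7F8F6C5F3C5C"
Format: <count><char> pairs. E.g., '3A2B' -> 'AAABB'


Expanding each <count><char> pair:
  8F -> 'FFFFFFFF'
  7F -> 'FFFFFFF'
  8F -> 'FFFFFFFF'
  6C -> 'CCCCCC'
  5F -> 'FFFFF'
  3C -> 'CCC'
  5C -> 'CCCCC'

Decoded = FFFFFFFFFFFFFFFFFFFFFFFCCCCCCFFFFFCCCCCCCC


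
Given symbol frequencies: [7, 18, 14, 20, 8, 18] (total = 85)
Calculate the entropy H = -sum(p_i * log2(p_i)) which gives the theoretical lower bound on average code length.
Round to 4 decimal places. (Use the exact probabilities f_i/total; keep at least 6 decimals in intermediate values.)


Per-symbol terms -p_i * log2(p_i) with p_i = f_i/85:
  p = 7/85 = 0.082353: log2(p) = -3.602036, -p*log2(p) = 0.296638
  p = 18/85 = 0.211765: log2(p) = -2.239466, -p*log2(p) = 0.474240
  p = 14/85 = 0.164706: log2(p) = -2.602036, -p*log2(p) = 0.428571
  p = 20/85 = 0.235294: log2(p) = -2.087463, -p*log2(p) = 0.491168
  p = 8/85 = 0.094118: log2(p) = -3.409391, -p*log2(p) = 0.320884
  p = 18/85 = 0.211765: log2(p) = -2.239466, -p*log2(p) = 0.474240
H = 0.296638 + 0.474240 + 0.428571 + 0.491168 + 0.320884 + 0.474240 = 2.485741

H = 2.4857 bits/symbol


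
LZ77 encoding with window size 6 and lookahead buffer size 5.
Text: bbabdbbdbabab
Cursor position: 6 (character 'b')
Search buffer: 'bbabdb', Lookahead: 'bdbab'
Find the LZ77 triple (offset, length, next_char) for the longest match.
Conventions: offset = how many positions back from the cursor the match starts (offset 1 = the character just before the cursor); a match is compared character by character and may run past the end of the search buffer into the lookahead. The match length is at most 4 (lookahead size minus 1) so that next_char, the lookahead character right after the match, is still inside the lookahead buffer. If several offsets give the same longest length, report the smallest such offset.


Try each offset into the search buffer:
  offset=1 (pos 5, char 'b'): match length 1
  offset=2 (pos 4, char 'd'): match length 0
  offset=3 (pos 3, char 'b'): match length 3
  offset=4 (pos 2, char 'a'): match length 0
  offset=5 (pos 1, char 'b'): match length 1
  offset=6 (pos 0, char 'b'): match length 1
Longest match has length 3 at offset 3.
next_char = character at position 6 + 3 = 9 -> 'a'

Best match: offset=3, length=3 (matching 'bdb' starting at position 3)
LZ77 triple: (3, 3, 'a')


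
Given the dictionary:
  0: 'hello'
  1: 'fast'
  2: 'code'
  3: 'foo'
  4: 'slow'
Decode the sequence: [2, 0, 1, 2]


Look up each index in the dictionary:
  2 -> 'code'
  0 -> 'hello'
  1 -> 'fast'
  2 -> 'code'

Decoded: "code hello fast code"


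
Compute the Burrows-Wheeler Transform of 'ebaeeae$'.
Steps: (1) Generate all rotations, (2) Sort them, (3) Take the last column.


Rotations (sorted):
  0: $ebaeeae -> last char: e
  1: ae$ebaee -> last char: e
  2: aeeae$eb -> last char: b
  3: baeeae$e -> last char: e
  4: e$ebaeea -> last char: a
  5: eae$ebae -> last char: e
  6: ebaeeae$ -> last char: $
  7: eeae$eba -> last char: a


BWT = eebeae$a


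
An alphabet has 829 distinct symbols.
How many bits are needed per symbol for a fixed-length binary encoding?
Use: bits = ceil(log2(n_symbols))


log2(829) = 9.6952
Bracket: 2^9 = 512 < 829 <= 2^10 = 1024
So ceil(log2(829)) = 10

bits = ceil(log2(829)) = ceil(9.6952) = 10 bits


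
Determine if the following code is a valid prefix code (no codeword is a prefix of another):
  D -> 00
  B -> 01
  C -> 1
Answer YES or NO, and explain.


Checking each pair (does one codeword prefix another?):
  D='00' vs B='01': no prefix
  D='00' vs C='1': no prefix
  B='01' vs D='00': no prefix
  B='01' vs C='1': no prefix
  C='1' vs D='00': no prefix
  C='1' vs B='01': no prefix
No violation found over all pairs.

YES -- this is a valid prefix code. No codeword is a prefix of any other codeword.


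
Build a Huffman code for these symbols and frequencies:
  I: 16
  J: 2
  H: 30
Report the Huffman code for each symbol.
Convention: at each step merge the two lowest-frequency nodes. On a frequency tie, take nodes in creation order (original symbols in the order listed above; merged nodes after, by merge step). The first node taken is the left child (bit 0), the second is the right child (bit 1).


Huffman tree construction:
Step 1: Merge J(2) + I(16) = 18
Step 2: Merge (J+I)(18) + H(30) = 48
Read each symbol's code off the tree from the root (left child = 0, right child = 1).

Codes:
  I: 01 (length 2)
  J: 00 (length 2)
  H: 1 (length 1)
Average code length: 66/48 = 1.3750 bits/symbol


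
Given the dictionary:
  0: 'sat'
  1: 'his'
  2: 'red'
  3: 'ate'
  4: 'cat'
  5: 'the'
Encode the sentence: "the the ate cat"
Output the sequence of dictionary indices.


Look up each word in the dictionary:
  'the' -> 5
  'the' -> 5
  'ate' -> 3
  'cat' -> 4

Encoded: [5, 5, 3, 4]


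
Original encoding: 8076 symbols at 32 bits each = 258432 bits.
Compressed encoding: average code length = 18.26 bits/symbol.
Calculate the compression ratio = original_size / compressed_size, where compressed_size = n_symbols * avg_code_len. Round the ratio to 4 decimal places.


original_size = n_symbols * orig_bits = 8076 * 32 = 258432 bits
compressed_size = n_symbols * avg_code_len = 8076 * 18.26 = 147467.76 bits
ratio = original_size / compressed_size = 258432 / 147467.76 = 1.7525

Compression ratio = 1.7525


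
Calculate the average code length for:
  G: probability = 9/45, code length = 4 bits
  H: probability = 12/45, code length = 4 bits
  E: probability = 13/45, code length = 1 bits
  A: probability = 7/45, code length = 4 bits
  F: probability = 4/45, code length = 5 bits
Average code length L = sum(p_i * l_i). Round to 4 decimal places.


Weighted contributions p_i * l_i:
  G: (9/45) * 4 = 36/45
  H: (12/45) * 4 = 48/45
  E: (13/45) * 1 = 13/45
  A: (7/45) * 4 = 28/45
  F: (4/45) * 5 = 20/45
Sum = (36 + 48 + 13 + 28 + 20)/45 = 145/45

L = 145/45 = 3.2222 bits/symbol


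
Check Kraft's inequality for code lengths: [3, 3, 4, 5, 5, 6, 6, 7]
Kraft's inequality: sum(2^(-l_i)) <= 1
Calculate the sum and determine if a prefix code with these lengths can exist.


Sum = 2^(-3) + 2^(-3) + 2^(-4) + 2^(-5) + 2^(-5) + 2^(-6) + 2^(-6) + 2^(-7)
    = 0.125 + 0.125 + 0.0625 + 0.03125 + 0.03125 + 0.015625 + 0.015625 + 0.0078125
    = 53/128 = 0.4140625
Since 0.4140625 <= 1, Kraft's inequality IS satisfied.
A prefix code with these lengths CAN exist.

Kraft sum = 0.4140625. Satisfied.


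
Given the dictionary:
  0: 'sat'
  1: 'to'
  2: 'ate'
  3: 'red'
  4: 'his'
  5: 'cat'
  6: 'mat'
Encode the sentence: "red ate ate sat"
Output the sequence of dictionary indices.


Look up each word in the dictionary:
  'red' -> 3
  'ate' -> 2
  'ate' -> 2
  'sat' -> 0

Encoded: [3, 2, 2, 0]


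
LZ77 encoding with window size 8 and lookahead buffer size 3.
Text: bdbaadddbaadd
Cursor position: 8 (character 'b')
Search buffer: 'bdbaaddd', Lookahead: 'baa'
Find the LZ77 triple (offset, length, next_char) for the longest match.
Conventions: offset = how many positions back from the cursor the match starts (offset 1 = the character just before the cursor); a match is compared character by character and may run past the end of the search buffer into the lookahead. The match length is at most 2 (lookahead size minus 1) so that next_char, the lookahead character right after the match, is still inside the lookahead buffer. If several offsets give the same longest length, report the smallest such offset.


Try each offset into the search buffer:
  offset=1 (pos 7, char 'd'): match length 0
  offset=2 (pos 6, char 'd'): match length 0
  offset=3 (pos 5, char 'd'): match length 0
  offset=4 (pos 4, char 'a'): match length 0
  offset=5 (pos 3, char 'a'): match length 0
  offset=6 (pos 2, char 'b'): match length 2
  offset=7 (pos 1, char 'd'): match length 0
  offset=8 (pos 0, char 'b'): match length 1
Longest match has length 2 at offset 6.
next_char = character at position 8 + 2 = 10 -> 'a'

Best match: offset=6, length=2 (matching 'ba' starting at position 2)
LZ77 triple: (6, 2, 'a')


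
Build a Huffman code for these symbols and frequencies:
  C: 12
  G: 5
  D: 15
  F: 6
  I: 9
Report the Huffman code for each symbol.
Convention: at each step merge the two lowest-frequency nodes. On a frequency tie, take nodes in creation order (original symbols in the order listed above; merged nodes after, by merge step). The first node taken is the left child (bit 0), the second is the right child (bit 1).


Huffman tree construction:
Step 1: Merge G(5) + F(6) = 11
Step 2: Merge I(9) + (G+F)(11) = 20
Step 3: Merge C(12) + D(15) = 27
Step 4: Merge (I+(G+F))(20) + (C+D)(27) = 47
Read each symbol's code off the tree from the root (left child = 0, right child = 1).

Codes:
  C: 10 (length 2)
  G: 010 (length 3)
  D: 11 (length 2)
  F: 011 (length 3)
  I: 00 (length 2)
Average code length: 105/47 = 2.2340 bits/symbol


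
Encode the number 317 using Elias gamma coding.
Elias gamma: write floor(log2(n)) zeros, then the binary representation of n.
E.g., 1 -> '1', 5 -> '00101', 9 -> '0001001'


num_bits = floor(log2(317)) + 1 = 9
leading_zeros = num_bits - 1 = 8
binary(317) = 100111101

Elias gamma(317) = '00000000' + '100111101' = 00000000100111101 (17 bits)


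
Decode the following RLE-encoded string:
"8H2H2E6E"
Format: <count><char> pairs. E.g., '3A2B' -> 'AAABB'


Expanding each <count><char> pair:
  8H -> 'HHHHHHHH'
  2H -> 'HH'
  2E -> 'EE'
  6E -> 'EEEEEE'

Decoded = HHHHHHHHHHEEEEEEEE


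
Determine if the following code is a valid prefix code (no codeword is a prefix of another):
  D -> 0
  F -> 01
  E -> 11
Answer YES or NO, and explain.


Checking each pair (does one codeword prefix another?):
  D='0' vs F='01': prefix -- VIOLATION

NO -- this is NOT a valid prefix code. D (0) is a prefix of F (01).


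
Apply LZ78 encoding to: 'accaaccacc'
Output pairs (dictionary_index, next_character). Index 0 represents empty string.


LZ78 encoding steps:
Dictionary: {0: ''}
Step 1: w='' (idx 0), next='a' -> output (0, 'a'), add 'a' as idx 1
Step 2: w='' (idx 0), next='c' -> output (0, 'c'), add 'c' as idx 2
Step 3: w='c' (idx 2), next='a' -> output (2, 'a'), add 'ca' as idx 3
Step 4: w='a' (idx 1), next='c' -> output (1, 'c'), add 'ac' as idx 4
Step 5: w='ca' (idx 3), next='c' -> output (3, 'c'), add 'cac' as idx 5
Step 6: w='c' (idx 2), end of input -> output (2, '')


Encoded: [(0, 'a'), (0, 'c'), (2, 'a'), (1, 'c'), (3, 'c'), (2, '')]


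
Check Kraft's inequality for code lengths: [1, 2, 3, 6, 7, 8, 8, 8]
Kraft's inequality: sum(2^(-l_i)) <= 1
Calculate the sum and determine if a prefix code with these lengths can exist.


Sum = 2^(-1) + 2^(-2) + 2^(-3) + 2^(-6) + 2^(-7) + 2^(-8) + 2^(-8) + 2^(-8)
    = 0.5 + 0.25 + 0.125 + 0.015625 + 0.0078125 + 0.00390625 + 0.00390625 + 0.00390625
    = 233/256 = 0.91015625
Since 0.91015625 <= 1, Kraft's inequality IS satisfied.
A prefix code with these lengths CAN exist.

Kraft sum = 0.91015625. Satisfied.


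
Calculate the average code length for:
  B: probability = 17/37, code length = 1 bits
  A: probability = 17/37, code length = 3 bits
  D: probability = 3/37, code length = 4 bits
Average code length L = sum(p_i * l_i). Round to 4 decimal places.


Weighted contributions p_i * l_i:
  B: (17/37) * 1 = 17/37
  A: (17/37) * 3 = 51/37
  D: (3/37) * 4 = 12/37
Sum = (17 + 51 + 12)/37 = 80/37

L = 80/37 = 2.1622 bits/symbol


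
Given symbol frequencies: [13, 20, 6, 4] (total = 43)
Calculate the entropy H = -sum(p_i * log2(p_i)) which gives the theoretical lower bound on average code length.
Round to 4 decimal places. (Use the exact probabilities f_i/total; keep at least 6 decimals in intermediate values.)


Per-symbol terms -p_i * log2(p_i) with p_i = f_i/43:
  p = 13/43 = 0.302326: log2(p) = -1.725825, -p*log2(p) = 0.521761
  p = 20/43 = 0.465116: log2(p) = -1.104337, -p*log2(p) = 0.513645
  p = 6/43 = 0.139535: log2(p) = -2.841302, -p*log2(p) = 0.396461
  p = 4/43 = 0.093023: log2(p) = -3.426265, -p*log2(p) = 0.318722
H = 0.521761 + 0.513645 + 0.396461 + 0.318722 = 1.750589

H = 1.7506 bits/symbol


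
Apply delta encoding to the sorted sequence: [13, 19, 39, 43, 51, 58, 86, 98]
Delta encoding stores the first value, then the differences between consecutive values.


First value: 13
Deltas:
  19 - 13 = 6
  39 - 19 = 20
  43 - 39 = 4
  51 - 43 = 8
  58 - 51 = 7
  86 - 58 = 28
  98 - 86 = 12


Delta encoded: [13, 6, 20, 4, 8, 7, 28, 12]


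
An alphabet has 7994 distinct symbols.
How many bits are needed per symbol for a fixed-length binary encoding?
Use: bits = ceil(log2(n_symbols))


log2(7994) = 12.9647
Bracket: 2^12 = 4096 < 7994 <= 2^13 = 8192
So ceil(log2(7994)) = 13

bits = ceil(log2(7994)) = ceil(12.9647) = 13 bits


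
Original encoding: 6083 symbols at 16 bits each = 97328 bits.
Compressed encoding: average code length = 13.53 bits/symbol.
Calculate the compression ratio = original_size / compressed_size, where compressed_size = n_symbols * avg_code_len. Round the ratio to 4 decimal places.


original_size = n_symbols * orig_bits = 6083 * 16 = 97328 bits
compressed_size = n_symbols * avg_code_len = 6083 * 13.53 = 82302.99 bits
ratio = original_size / compressed_size = 97328 / 82302.99 = 1.1826

Compression ratio = 1.1826


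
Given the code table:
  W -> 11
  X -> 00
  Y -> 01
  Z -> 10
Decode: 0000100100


Decoding:
00 -> X
00 -> X
10 -> Z
01 -> Y
00 -> X


Result: XXZYX


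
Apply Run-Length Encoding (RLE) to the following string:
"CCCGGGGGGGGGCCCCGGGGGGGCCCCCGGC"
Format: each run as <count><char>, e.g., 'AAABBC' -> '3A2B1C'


Scanning runs left to right:
  i=0: run of 'C' x 3 -> '3C'
  i=3: run of 'G' x 9 -> '9G'
  i=12: run of 'C' x 4 -> '4C'
  i=16: run of 'G' x 7 -> '7G'
  i=23: run of 'C' x 5 -> '5C'
  i=28: run of 'G' x 2 -> '2G'
  i=30: run of 'C' x 1 -> '1C'

RLE = 3C9G4C7G5C2G1C


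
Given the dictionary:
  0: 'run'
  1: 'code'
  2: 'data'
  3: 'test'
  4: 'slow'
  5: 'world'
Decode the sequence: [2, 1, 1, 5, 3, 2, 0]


Look up each index in the dictionary:
  2 -> 'data'
  1 -> 'code'
  1 -> 'code'
  5 -> 'world'
  3 -> 'test'
  2 -> 'data'
  0 -> 'run'

Decoded: "data code code world test data run"


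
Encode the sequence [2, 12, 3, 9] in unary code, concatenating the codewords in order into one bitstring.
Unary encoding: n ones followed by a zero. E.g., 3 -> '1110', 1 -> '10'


Encode each number as n ones followed by a terminating 0:
  2 -> 110 (3 bits)
  12 -> 1111111111110 (13 bits)
  3 -> 1110 (4 bits)
  9 -> 1111111110 (10 bits)
Total length = 3 + 13 + 4 + 10 = 30 bits.

Unary([2, 12, 3, 9]) = 110111111111111011101111111110 (30 bits)


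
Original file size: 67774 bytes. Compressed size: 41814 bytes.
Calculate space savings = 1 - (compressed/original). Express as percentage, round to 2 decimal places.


ratio = compressed/original = 41814/67774 = 0.616962
savings = 1 - ratio = 1 - 0.616962 = 0.383038
as a percentage: 0.383038 * 100 = 38.3%

Space savings = 1 - 41814/67774 = 38.3%


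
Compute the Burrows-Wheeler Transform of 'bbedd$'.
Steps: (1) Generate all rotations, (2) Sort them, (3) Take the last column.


Rotations (sorted):
  0: $bbedd -> last char: d
  1: bbedd$ -> last char: $
  2: bedd$b -> last char: b
  3: d$bbed -> last char: d
  4: dd$bbe -> last char: e
  5: edd$bb -> last char: b


BWT = d$bdeb


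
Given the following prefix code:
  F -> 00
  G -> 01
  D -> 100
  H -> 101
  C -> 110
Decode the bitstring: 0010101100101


Decoding step by step:
Bits 00 -> F
Bits 101 -> H
Bits 01 -> G
Bits 100 -> D
Bits 101 -> H


Decoded message: FHGDH


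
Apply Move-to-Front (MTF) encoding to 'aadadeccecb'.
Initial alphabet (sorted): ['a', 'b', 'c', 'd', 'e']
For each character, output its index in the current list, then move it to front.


MTF encoding:
'a': index 0 in ['a', 'b', 'c', 'd', 'e'] -> ['a', 'b', 'c', 'd', 'e']
'a': index 0 in ['a', 'b', 'c', 'd', 'e'] -> ['a', 'b', 'c', 'd', 'e']
'd': index 3 in ['a', 'b', 'c', 'd', 'e'] -> ['d', 'a', 'b', 'c', 'e']
'a': index 1 in ['d', 'a', 'b', 'c', 'e'] -> ['a', 'd', 'b', 'c', 'e']
'd': index 1 in ['a', 'd', 'b', 'c', 'e'] -> ['d', 'a', 'b', 'c', 'e']
'e': index 4 in ['d', 'a', 'b', 'c', 'e'] -> ['e', 'd', 'a', 'b', 'c']
'c': index 4 in ['e', 'd', 'a', 'b', 'c'] -> ['c', 'e', 'd', 'a', 'b']
'c': index 0 in ['c', 'e', 'd', 'a', 'b'] -> ['c', 'e', 'd', 'a', 'b']
'e': index 1 in ['c', 'e', 'd', 'a', 'b'] -> ['e', 'c', 'd', 'a', 'b']
'c': index 1 in ['e', 'c', 'd', 'a', 'b'] -> ['c', 'e', 'd', 'a', 'b']
'b': index 4 in ['c', 'e', 'd', 'a', 'b'] -> ['b', 'c', 'e', 'd', 'a']


Output: [0, 0, 3, 1, 1, 4, 4, 0, 1, 1, 4]


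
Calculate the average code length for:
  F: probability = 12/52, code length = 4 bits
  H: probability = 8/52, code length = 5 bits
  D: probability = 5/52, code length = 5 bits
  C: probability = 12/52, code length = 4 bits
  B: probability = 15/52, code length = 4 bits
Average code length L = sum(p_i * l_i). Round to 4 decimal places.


Weighted contributions p_i * l_i:
  F: (12/52) * 4 = 48/52
  H: (8/52) * 5 = 40/52
  D: (5/52) * 5 = 25/52
  C: (12/52) * 4 = 48/52
  B: (15/52) * 4 = 60/52
Sum = (48 + 40 + 25 + 48 + 60)/52 = 221/52

L = 221/52 = 4.2500 bits/symbol


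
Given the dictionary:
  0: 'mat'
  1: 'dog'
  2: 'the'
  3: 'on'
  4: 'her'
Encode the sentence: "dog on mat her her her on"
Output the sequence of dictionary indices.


Look up each word in the dictionary:
  'dog' -> 1
  'on' -> 3
  'mat' -> 0
  'her' -> 4
  'her' -> 4
  'her' -> 4
  'on' -> 3

Encoded: [1, 3, 0, 4, 4, 4, 3]


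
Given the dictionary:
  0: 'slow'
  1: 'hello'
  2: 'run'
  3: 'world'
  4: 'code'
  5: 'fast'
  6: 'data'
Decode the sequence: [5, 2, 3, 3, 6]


Look up each index in the dictionary:
  5 -> 'fast'
  2 -> 'run'
  3 -> 'world'
  3 -> 'world'
  6 -> 'data'

Decoded: "fast run world world data"


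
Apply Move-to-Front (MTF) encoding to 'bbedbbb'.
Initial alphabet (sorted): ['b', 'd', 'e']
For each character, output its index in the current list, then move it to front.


MTF encoding:
'b': index 0 in ['b', 'd', 'e'] -> ['b', 'd', 'e']
'b': index 0 in ['b', 'd', 'e'] -> ['b', 'd', 'e']
'e': index 2 in ['b', 'd', 'e'] -> ['e', 'b', 'd']
'd': index 2 in ['e', 'b', 'd'] -> ['d', 'e', 'b']
'b': index 2 in ['d', 'e', 'b'] -> ['b', 'd', 'e']
'b': index 0 in ['b', 'd', 'e'] -> ['b', 'd', 'e']
'b': index 0 in ['b', 'd', 'e'] -> ['b', 'd', 'e']


Output: [0, 0, 2, 2, 2, 0, 0]


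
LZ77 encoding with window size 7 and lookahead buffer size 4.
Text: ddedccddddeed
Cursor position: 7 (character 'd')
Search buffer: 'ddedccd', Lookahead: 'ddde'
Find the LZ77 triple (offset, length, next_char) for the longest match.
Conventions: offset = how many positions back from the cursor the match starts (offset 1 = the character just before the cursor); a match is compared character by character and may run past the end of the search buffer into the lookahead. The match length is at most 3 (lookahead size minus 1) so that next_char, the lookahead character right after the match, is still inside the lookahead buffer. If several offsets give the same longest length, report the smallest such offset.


Try each offset into the search buffer:
  offset=1 (pos 6, char 'd'): match length 3
  offset=2 (pos 5, char 'c'): match length 0
  offset=3 (pos 4, char 'c'): match length 0
  offset=4 (pos 3, char 'd'): match length 1
  offset=5 (pos 2, char 'e'): match length 0
  offset=6 (pos 1, char 'd'): match length 1
  offset=7 (pos 0, char 'd'): match length 2
Longest match has length 3 at offset 1.
next_char = character at position 7 + 3 = 10 -> 'e'

Best match: offset=1, length=3 (matching 'ddd' starting at position 6)
LZ77 triple: (1, 3, 'e')


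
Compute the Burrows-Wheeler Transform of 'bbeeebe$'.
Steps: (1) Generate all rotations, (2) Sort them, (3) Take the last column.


Rotations (sorted):
  0: $bbeeebe -> last char: e
  1: bbeeebe$ -> last char: $
  2: be$bbeee -> last char: e
  3: beeebe$b -> last char: b
  4: e$bbeeeb -> last char: b
  5: ebe$bbee -> last char: e
  6: eebe$bbe -> last char: e
  7: eeebe$bb -> last char: b


BWT = e$ebbeeb


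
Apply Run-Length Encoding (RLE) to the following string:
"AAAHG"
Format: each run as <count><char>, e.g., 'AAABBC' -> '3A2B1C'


Scanning runs left to right:
  i=0: run of 'A' x 3 -> '3A'
  i=3: run of 'H' x 1 -> '1H'
  i=4: run of 'G' x 1 -> '1G'

RLE = 3A1H1G


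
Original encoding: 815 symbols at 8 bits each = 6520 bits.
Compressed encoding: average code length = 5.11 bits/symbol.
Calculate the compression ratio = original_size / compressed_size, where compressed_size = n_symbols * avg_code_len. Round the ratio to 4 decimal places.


original_size = n_symbols * orig_bits = 815 * 8 = 6520 bits
compressed_size = n_symbols * avg_code_len = 815 * 5.11 = 4164.65 bits
ratio = original_size / compressed_size = 6520 / 4164.65 = 1.5656

Compression ratio = 1.5656


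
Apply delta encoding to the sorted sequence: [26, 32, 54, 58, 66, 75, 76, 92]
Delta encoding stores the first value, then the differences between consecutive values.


First value: 26
Deltas:
  32 - 26 = 6
  54 - 32 = 22
  58 - 54 = 4
  66 - 58 = 8
  75 - 66 = 9
  76 - 75 = 1
  92 - 76 = 16


Delta encoded: [26, 6, 22, 4, 8, 9, 1, 16]


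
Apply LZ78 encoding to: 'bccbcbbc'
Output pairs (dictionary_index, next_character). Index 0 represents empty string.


LZ78 encoding steps:
Dictionary: {0: ''}
Step 1: w='' (idx 0), next='b' -> output (0, 'b'), add 'b' as idx 1
Step 2: w='' (idx 0), next='c' -> output (0, 'c'), add 'c' as idx 2
Step 3: w='c' (idx 2), next='b' -> output (2, 'b'), add 'cb' as idx 3
Step 4: w='cb' (idx 3), next='b' -> output (3, 'b'), add 'cbb' as idx 4
Step 5: w='c' (idx 2), end of input -> output (2, '')


Encoded: [(0, 'b'), (0, 'c'), (2, 'b'), (3, 'b'), (2, '')]


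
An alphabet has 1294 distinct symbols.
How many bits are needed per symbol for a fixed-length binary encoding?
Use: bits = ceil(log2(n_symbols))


log2(1294) = 10.3376
Bracket: 2^10 = 1024 < 1294 <= 2^11 = 2048
So ceil(log2(1294)) = 11

bits = ceil(log2(1294)) = ceil(10.3376) = 11 bits


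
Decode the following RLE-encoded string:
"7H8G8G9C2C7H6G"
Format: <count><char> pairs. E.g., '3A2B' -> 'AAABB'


Expanding each <count><char> pair:
  7H -> 'HHHHHHH'
  8G -> 'GGGGGGGG'
  8G -> 'GGGGGGGG'
  9C -> 'CCCCCCCCC'
  2C -> 'CC'
  7H -> 'HHHHHHH'
  6G -> 'GGGGGG'

Decoded = HHHHHHHGGGGGGGGGGGGGGGGCCCCCCCCCCCHHHHHHHGGGGGG


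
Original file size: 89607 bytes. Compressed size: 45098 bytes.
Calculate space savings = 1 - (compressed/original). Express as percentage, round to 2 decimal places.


ratio = compressed/original = 45098/89607 = 0.503287
savings = 1 - ratio = 1 - 0.503287 = 0.496713
as a percentage: 0.496713 * 100 = 49.67%

Space savings = 1 - 45098/89607 = 49.67%


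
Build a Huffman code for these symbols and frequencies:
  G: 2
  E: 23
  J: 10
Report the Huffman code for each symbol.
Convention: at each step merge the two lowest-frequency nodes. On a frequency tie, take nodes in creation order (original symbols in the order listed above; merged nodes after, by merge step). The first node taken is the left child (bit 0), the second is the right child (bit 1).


Huffman tree construction:
Step 1: Merge G(2) + J(10) = 12
Step 2: Merge (G+J)(12) + E(23) = 35
Read each symbol's code off the tree from the root (left child = 0, right child = 1).

Codes:
  G: 00 (length 2)
  E: 1 (length 1)
  J: 01 (length 2)
Average code length: 47/35 = 1.3429 bits/symbol


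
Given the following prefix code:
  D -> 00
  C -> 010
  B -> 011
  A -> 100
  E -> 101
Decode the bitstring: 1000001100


Decoding step by step:
Bits 100 -> A
Bits 00 -> D
Bits 011 -> B
Bits 00 -> D


Decoded message: ADBD


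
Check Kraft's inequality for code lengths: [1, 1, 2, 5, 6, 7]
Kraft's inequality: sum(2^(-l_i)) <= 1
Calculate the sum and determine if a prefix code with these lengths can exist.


Sum = 2^(-1) + 2^(-1) + 2^(-2) + 2^(-5) + 2^(-6) + 2^(-7)
    = 0.5 + 0.5 + 0.25 + 0.03125 + 0.015625 + 0.0078125
    = 167/128 = 1.3046875
Since 1.3046875 > 1, Kraft's inequality is NOT satisfied.
A prefix code with these lengths CANNOT exist.

Kraft sum = 1.3046875. Not satisfied.


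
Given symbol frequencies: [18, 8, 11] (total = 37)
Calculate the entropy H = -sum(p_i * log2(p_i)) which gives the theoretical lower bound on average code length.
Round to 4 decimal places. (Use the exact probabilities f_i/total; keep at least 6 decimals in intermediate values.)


Per-symbol terms -p_i * log2(p_i) with p_i = f_i/37:
  p = 18/37 = 0.486486: log2(p) = -1.039528, -p*log2(p) = 0.505717
  p = 8/37 = 0.216216: log2(p) = -2.209453, -p*log2(p) = 0.477720
  p = 11/37 = 0.297297: log2(p) = -1.750022, -p*log2(p) = 0.520277
H = 0.505717 + 0.477720 + 0.520277 = 1.503714

H = 1.5037 bits/symbol


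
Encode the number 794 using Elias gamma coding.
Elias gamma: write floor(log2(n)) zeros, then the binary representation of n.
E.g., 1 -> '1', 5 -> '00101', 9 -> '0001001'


num_bits = floor(log2(794)) + 1 = 10
leading_zeros = num_bits - 1 = 9
binary(794) = 1100011010

Elias gamma(794) = '000000000' + '1100011010' = 0000000001100011010 (19 bits)


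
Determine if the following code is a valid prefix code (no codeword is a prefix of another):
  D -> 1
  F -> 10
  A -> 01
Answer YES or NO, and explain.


Checking each pair (does one codeword prefix another?):
  D='1' vs F='10': prefix -- VIOLATION

NO -- this is NOT a valid prefix code. D (1) is a prefix of F (10).
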